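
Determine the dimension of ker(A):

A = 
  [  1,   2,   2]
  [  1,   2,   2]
nullity(A) = 2

Row reduce:
R2 → R2 - (1)·R1
REF = 
  [  1,   2,   2]
  [  0,   0,   0]
Pivot columns: 1 → 1 pivot.
rank(A) = 1, so nullity(A) = 3 - 1 = 2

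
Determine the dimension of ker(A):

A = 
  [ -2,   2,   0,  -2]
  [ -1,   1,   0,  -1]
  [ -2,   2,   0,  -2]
nullity(A) = 3

Row reduce:
R2 → R2 - (1/2)·R1
R3 → R3 - (1)·R1
REF = 
  [ -2,   2,   0,  -2]
  [  0,   0,   0,   0]
  [  0,   0,   0,   0]
Pivot columns: 1 → 1 pivot.
rank(A) = 1, so nullity(A) = 4 - 1 = 3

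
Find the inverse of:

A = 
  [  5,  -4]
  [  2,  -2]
det(A) = (5)(-2) - (-4)(2) = -2
For a 2×2 matrix, A⁻¹ = (1/det(A)) · [[d, -b], [-c, a]]
    = (-1/2) · [[-2, 4], [-2, 5]]

A⁻¹ = 
  [   1,   -2]
  [   1, -5/2]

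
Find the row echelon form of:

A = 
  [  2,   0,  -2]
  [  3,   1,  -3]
Row operations:
R2 → R2 - (3/2)·R1

Resulting echelon form:
REF = 
  [  2,   0,  -2]
  [  0,   1,   0]

Rank = 2 (number of non-zero pivot rows).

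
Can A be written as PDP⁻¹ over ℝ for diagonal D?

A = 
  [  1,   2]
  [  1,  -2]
Yes

tr(A) = -1, det(A) = -4
Characteristic polynomial: λ² - tr(A)λ + det(A) = λ² + λ - 4
λ² + λ - 4 = 0  ⇒  λ = (-1 ± √((1)² - 4·(-4)))/2 = (-1 ± √(17))/2
  = (-1 + √17)/2,  (-1 - √17)/2
Eigenvalues: (-1 + √17)/2, (-1 - √17)/2  (≈ 1.562, -2.562)
The two irrational eigenvalues are distinct (simple), so each has alg. mult. = geom. mult. = 1.
Sum of geometric multiplicities equals n, so A has n independent eigenvectors.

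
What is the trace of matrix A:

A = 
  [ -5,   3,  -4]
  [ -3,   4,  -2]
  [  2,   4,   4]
3

tr(A) = -5 + 4 + 4 = 3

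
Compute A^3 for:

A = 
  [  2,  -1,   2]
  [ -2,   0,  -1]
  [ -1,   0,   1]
A^3 = 
  [  5,  -4,  17]
  [ -5,   3, -13]
  [ -7,   3,  -8]

A² = A·A:
A²[1,1] = (2)(2) + (-1)(-2) + (2)(-1) = 4
A²[1,2] = (2)(-1) + (-1)(0) + (2)(0) = -2
A²[1,3] = (2)(2) + (-1)(-1) + (2)(1) = 7
A²[2,1] = (-2)(2) + (0)(-2) + (-1)(-1) = -3
A²[2,2] = (-2)(-1) + (0)(0) + (-1)(0) = 2
A²[2,3] = (-2)(2) + (0)(-1) + (-1)(1) = -5
A²[3,1] = (-1)(2) + (0)(-2) + (1)(-1) = -3
A²[3,2] = (-1)(-1) + (0)(0) + (1)(0) = 1
A²[3,3] = (-1)(2) + (0)(-1) + (1)(1) = -1
A² = 
  [  4,  -2,   7]
  [ -3,   2,  -5]
  [ -3,   1,  -1]

A^3 = A^2·A:
A^3[1,1] = (4)(2) + (-2)(-2) + (7)(-1) = 5
A^3[1,2] = (4)(-1) + (-2)(0) + (7)(0) = -4
A^3[1,3] = (4)(2) + (-2)(-1) + (7)(1) = 17
A^3[2,1] = (-3)(2) + (2)(-2) + (-5)(-1) = -5
A^3[2,2] = (-3)(-1) + (2)(0) + (-5)(0) = 3
A^3[2,3] = (-3)(2) + (2)(-1) + (-5)(1) = -13
A^3[3,1] = (-3)(2) + (1)(-2) + (-1)(-1) = -7
A^3[3,2] = (-3)(-1) + (1)(0) + (-1)(0) = 3
A^3[3,3] = (-3)(2) + (1)(-1) + (-1)(1) = -8
A^3 = 
  [  5,  -4,  17]
  [ -5,   3, -13]
  [ -7,   3,  -8]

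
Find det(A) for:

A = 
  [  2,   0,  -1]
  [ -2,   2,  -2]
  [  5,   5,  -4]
Cofactor expansion along row 1:
det(A) = (2)·((2)(-4) - (-2)(5)) - (0)·((-2)(-4) - (-2)(5)) + (-1)·((-2)(5) - (2)(5))
  = (2)(2) - (0)(18) + (-1)(-20)
  = 24

det(A) = 24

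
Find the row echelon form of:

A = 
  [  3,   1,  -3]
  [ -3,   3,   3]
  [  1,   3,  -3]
Row operations:
R2 → R2 + (1)·R1
R3 → R3 - (1/3)·R1
R3 → R3 - (2/3)·R2

Resulting echelon form:
REF = 
  [  3,   1,  -3]
  [  0,   4,   0]
  [  0,   0,  -2]

Rank = 3 (number of non-zero pivot rows).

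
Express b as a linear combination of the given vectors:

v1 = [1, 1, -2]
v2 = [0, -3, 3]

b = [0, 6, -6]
c1 = 0, c2 = -2

b = 0·v1 + -2·v2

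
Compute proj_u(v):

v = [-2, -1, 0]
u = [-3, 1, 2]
v·u = (-2)(-3) + (-1)(1) + (0)(2) = 5
u·u = (-3)² + (1)² + (2)² = 14
proj_u(v) = (v·u / u·u) × u = (5/14) × u

proj_u(v) = [-15/14, 5/14, 5/7]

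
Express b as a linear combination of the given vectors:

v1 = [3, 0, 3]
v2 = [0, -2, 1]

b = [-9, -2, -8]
c1 = -3, c2 = 1

b = -3·v1 + 1·v2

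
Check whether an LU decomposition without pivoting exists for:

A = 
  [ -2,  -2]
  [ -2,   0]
Yes.
A[1,1] = -2 ≠ 0, so Gaussian elimination proceeds without a row swap: multiplier ℓ₂₁ = (-2)/(-2) = 1, and U[2,2] = 0 - (1)(-2) = 2.
L = 
  [  1,   0]
  [  1,   1]
U = 
  [ -2,  -2]
  [  0,   2]
Check row 2 of LU: [(1)(-2), (1)(-2) + 2] = [-2, 0] = row 2 of A ✓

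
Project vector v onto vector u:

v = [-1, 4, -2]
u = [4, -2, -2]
proj_u(v) = [-4/3, 2/3, 2/3]

v·u = (-1)(4) + (4)(-2) + (-2)(-2) = -8
u·u = (4)² + (-2)² + (-2)² = 24
proj_u(v) = (v·u / u·u) × u = (-8/24) × u = (-1/3) × u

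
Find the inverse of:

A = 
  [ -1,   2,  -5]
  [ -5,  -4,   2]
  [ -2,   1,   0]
det(A) = (-1)·((-4)(0) - (2)(1)) - (2)·((-5)(0) - (2)(-2)) + (-5)·((-5)(1) - (-4)(-2))
  = (-1)(-2) - (2)(4) + (-5)(-13)
  = 59
det(A) = 59 ≠ 0, so A is invertible.

Cofactors Cᵢⱼ = (-1)ⁱ⁺ʲ·Mᵢⱼ:
C = 
  [ -2,  -4, -13]
  [ -5, -10,  -3]
  [-16,  27,  14]

adj(A) = Cᵀ:
adj(A) = 
  [ -2,  -5, -16]
  [ -4, -10,  27]
  [-13,  -3,  14]

A⁻¹ = (1/59) · adj(A):
A⁻¹ = 
  [ -2/59,  -5/59, -16/59]
  [ -4/59, -10/59,  27/59]
  [-13/59,  -3/59,  14/59]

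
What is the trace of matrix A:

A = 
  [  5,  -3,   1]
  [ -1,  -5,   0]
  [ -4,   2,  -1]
-1

tr(A) = 5 + -5 + -1 = -1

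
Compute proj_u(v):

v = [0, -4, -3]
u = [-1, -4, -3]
proj_u(v) = [-25/26, -50/13, -75/26]

v·u = (0)(-1) + (-4)(-4) + (-3)(-3) = 25
u·u = (-1)² + (-4)² + (-3)² = 26
proj_u(v) = (v·u / u·u) × u = (25/26) × u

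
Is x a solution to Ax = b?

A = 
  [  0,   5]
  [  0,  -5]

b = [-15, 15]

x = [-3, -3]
Yes

Ax = [-15, 15] = b ✓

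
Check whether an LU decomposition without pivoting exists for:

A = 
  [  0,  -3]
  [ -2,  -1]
No.
A[1,1] = 0 but A[2,1] = -2 ≠ 0. Any LU with L unit lower triangular has (LU)[1,1] = U[1,1] and (LU)[2,1] = L[2,1]·U[1,1]; matching A forces U[1,1] = 0, which then forces (LU)[2,1] = 0 ≠ -2. A row swap (pivoting) is required.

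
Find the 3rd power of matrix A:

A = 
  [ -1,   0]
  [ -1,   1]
A² = A·A:
A²[1,1] = (-1)(-1) + (0)(-1) = 1
A²[1,2] = (-1)(0) + (0)(1) = 0
A²[2,1] = (-1)(-1) + (1)(-1) = 0
A²[2,2] = (-1)(0) + (1)(1) = 1
A² = 
  [  1,   0]
  [  0,   1]

A^3 = A^2·A:
A^3[1,1] = (1)(-1) + (0)(-1) = -1
A^3[1,2] = (1)(0) + (0)(1) = 0
A^3[2,1] = (0)(-1) + (1)(-1) = -1
A^3[2,2] = (0)(0) + (1)(1) = 1
A^3 = 
  [ -1,   0]
  [ -1,   1]

Therefore
A^3 = 
  [ -1,   0]
  [ -1,   1]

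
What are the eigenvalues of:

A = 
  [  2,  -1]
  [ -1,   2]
λ = 3, 1

tr(A) = 4, det(A) = 3
Characteristic polynomial: λ² - tr(A)λ + det(A) = λ² - 4λ + 3
λ² - 4λ + 3 = (λ - 1)(λ - 3)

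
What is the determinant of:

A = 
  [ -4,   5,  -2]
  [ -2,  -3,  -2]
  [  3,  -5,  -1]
-50

Cofactor expansion along row 1:
det(A) = (-4)·((-3)(-1) - (-2)(-5)) - (5)·((-2)(-1) - (-2)(3)) + (-2)·((-2)(-5) - (-3)(3))
  = (-4)(-7) - (5)(8) + (-2)(19)
  = -50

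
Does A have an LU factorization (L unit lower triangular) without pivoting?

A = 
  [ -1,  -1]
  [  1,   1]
Yes.
A[1,1] = -1 ≠ 0, so Gaussian elimination proceeds without a row swap: multiplier ℓ₂₁ = (1)/(-1) = -1, and U[2,2] = 1 - (-1)(-1) = 0.
L = 
  [  1,   0]
  [ -1,   1]
U = 
  [ -1,  -1]
  [  0,   0]
Check row 2 of LU: [(-1)(-1), (-1)(-1) + 0] = [1, 1] = row 2 of A ✓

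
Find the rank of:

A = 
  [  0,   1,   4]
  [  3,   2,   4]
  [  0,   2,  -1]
rank(A) = 3

Row reduce:
Swap R1 ↔ R2
R3 → R3 - (2)·R2
REF = 
  [  3,   2,   4]
  [  0,   1,   4]
  [  0,   0,  -9]
Pivot columns: 1, 2, 3 → 3 pivots.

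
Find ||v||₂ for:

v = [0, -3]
3

||v||₂ = √((0)² + (-3)²) = √9 = 3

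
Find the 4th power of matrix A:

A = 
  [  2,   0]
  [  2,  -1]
A^4 = 
  [ 16,   0]
  [ 10,   1]

A² = A·A:
A²[1,1] = (2)(2) + (0)(2) = 4
A²[1,2] = (2)(0) + (0)(-1) = 0
A²[2,1] = (2)(2) + (-1)(2) = 2
A²[2,2] = (2)(0) + (-1)(-1) = 1
A² = 
  [  4,   0]
  [  2,   1]

A^3 = A^2·A:
A^3[1,1] = (4)(2) + (0)(2) = 8
A^3[1,2] = (4)(0) + (0)(-1) = 0
A^3[2,1] = (2)(2) + (1)(2) = 6
A^3[2,2] = (2)(0) + (1)(-1) = -1
A^3 = 
  [  8,   0]
  [  6,  -1]

A^4 = A^3·A:
A^4[1,1] = (8)(2) + (0)(2) = 16
A^4[1,2] = (8)(0) + (0)(-1) = 0
A^4[2,1] = (6)(2) + (-1)(2) = 10
A^4[2,2] = (6)(0) + (-1)(-1) = 1
A^4 = 
  [ 16,   0]
  [ 10,   1]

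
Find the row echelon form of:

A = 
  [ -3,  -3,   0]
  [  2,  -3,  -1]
Row operations:
R2 → R2 + (2/3)·R1

Resulting echelon form:
REF = 
  [ -3,  -3,   0]
  [  0,  -5,  -1]

Rank = 2 (number of non-zero pivot rows).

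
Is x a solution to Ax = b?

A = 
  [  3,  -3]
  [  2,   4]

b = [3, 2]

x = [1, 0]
Yes

Ax = [3, 2] = b ✓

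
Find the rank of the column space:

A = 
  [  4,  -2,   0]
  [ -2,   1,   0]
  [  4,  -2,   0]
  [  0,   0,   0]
Row reduce:
R2 → R2 + (1/2)·R1
R3 → R3 - (1)·R1
REF = 
  [  4,  -2,   0]
  [  0,   0,   0]
  [  0,   0,   0]
  [  0,   0,   0]
Pivot columns: 1 → 1 pivot.
dim(Col(A)) = number of pivot columns = 1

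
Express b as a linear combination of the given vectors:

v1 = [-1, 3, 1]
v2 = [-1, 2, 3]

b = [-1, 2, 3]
c1 = 0, c2 = 1

b = 0·v1 + 1·v2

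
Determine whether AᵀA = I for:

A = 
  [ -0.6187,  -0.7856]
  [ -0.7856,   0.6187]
Yes

AᵀA = 
  [  1,   0]
  [  0,   1]
≈ I (equal to I up to the 4-dp rounding of the entries)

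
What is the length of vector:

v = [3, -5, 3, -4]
7.681

||v||₂ = √((3)² + (-5)² + (3)² + (-4)²) = √59 = 7.681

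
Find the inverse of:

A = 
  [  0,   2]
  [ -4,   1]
det(A) = (0)(1) - (2)(-4) = 8
For a 2×2 matrix, A⁻¹ = (1/det(A)) · [[d, -b], [-c, a]]
    = (1/8) · [[1, -2], [4, 0]]

A⁻¹ = 
  [ 1/8, -1/4]
  [ 1/2,    0]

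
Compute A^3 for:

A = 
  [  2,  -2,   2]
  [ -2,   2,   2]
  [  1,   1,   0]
A^3 = 
  [ 32, -32,   8]
  [-32,  32,   8]
  [  4,   4,   0]

A² = A·A:
A²[1,1] = (2)(2) + (-2)(-2) + (2)(1) = 10
A²[1,2] = (2)(-2) + (-2)(2) + (2)(1) = -6
A²[1,3] = (2)(2) + (-2)(2) + (2)(0) = 0
A²[2,1] = (-2)(2) + (2)(-2) + (2)(1) = -6
A²[2,2] = (-2)(-2) + (2)(2) + (2)(1) = 10
A²[2,3] = (-2)(2) + (2)(2) + (2)(0) = 0
A²[3,1] = (1)(2) + (1)(-2) + (0)(1) = 0
A²[3,2] = (1)(-2) + (1)(2) + (0)(1) = 0
A²[3,3] = (1)(2) + (1)(2) + (0)(0) = 4
A² = 
  [ 10,  -6,   0]
  [ -6,  10,   0]
  [  0,   0,   4]

A^3 = A^2·A:
A^3[1,1] = (10)(2) + (-6)(-2) + (0)(1) = 32
A^3[1,2] = (10)(-2) + (-6)(2) + (0)(1) = -32
A^3[1,3] = (10)(2) + (-6)(2) + (0)(0) = 8
A^3[2,1] = (-6)(2) + (10)(-2) + (0)(1) = -32
A^3[2,2] = (-6)(-2) + (10)(2) + (0)(1) = 32
A^3[2,3] = (-6)(2) + (10)(2) + (0)(0) = 8
A^3[3,1] = (0)(2) + (0)(-2) + (4)(1) = 4
A^3[3,2] = (0)(-2) + (0)(2) + (4)(1) = 4
A^3[3,3] = (0)(2) + (0)(2) + (4)(0) = 0
A^3 = 
  [ 32, -32,   8]
  [-32,  32,   8]
  [  4,   4,   0]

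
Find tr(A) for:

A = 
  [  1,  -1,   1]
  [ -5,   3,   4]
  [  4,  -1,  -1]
3

tr(A) = 1 + 3 + -1 = 3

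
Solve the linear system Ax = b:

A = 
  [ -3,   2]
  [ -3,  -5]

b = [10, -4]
Row reduce the augmented matrix [A|b]:
R2 → R2 - (1)·R1
REF = 
  [ -3,   2,  10]
  [  0,  -7, -14]

Back-substitution:
x₂ = (-14) / (-7) = 2
x₁ = (10 - (2)(2)) / (-3) = -2

x = [-2, 2]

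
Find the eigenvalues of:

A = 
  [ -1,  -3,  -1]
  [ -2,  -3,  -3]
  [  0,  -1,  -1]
Characteristic polynomial: det(λI - A) = λ³ + 5λ² - 2λ - 4
Testing integer divisors of the constant term: p(1) = 0, so (λ - 1) is a factor:
p(λ) = (λ - 1)(λ² + 6λ + 4)
λ² + 6λ + 4 = 0  ⇒  λ = (-6 ± √((6)² - 4·(4)))/2 = (-6 ± √(20))/2
  = -3 + √5,  -3 - √5

λ = 1, -3 + √5, -3 - √5  (≈ 1, -0.7639, -5.236)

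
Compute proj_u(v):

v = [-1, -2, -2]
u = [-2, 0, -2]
proj_u(v) = [-3/2, 0, -3/2]

v·u = (-1)(-2) + (-2)(0) + (-2)(-2) = 6
u·u = (-2)² + (0)² + (-2)² = 8
proj_u(v) = (v·u / u·u) × u = (6/8) × u = (3/4) × u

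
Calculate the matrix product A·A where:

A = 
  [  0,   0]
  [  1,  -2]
A² = A·A:
A²[1,1] = (0)(0) + (0)(1) = 0
A²[1,2] = (0)(0) + (0)(-2) = 0
A²[2,1] = (1)(0) + (-2)(1) = -2
A²[2,2] = (1)(0) + (-2)(-2) = 4
A² = 
  [  0,   0]
  [ -2,   4]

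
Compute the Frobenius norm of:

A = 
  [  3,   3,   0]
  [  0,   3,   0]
||A||_F = 5.196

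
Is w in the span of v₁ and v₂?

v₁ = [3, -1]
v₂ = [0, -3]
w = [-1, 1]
Yes

Form the augmented matrix and row-reduce:
[v₁|v₂|w] = 
  [  3,   0,  -1]
  [ -1,  -3,   1]
R2 → R2 + (1/3)·R1
REF = 
  [  3,   0,  -1]
  [  0,  -3, 2/3]

No row of the form [0 0 | nonzero], so the system is consistent. Back-substitution gives c₁ = -1/3, c₂ = -2/9: w = (-1/3)·v₁ + (-2/9)·v₂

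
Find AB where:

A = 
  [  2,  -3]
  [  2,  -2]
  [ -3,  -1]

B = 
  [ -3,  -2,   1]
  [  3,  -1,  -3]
AB = 
  [-15,  -1,  11]
  [-12,  -2,   8]
  [  6,   7,   0]

A is 3×2 and B is 2×3, so AB is 3×3. Each entry is (row of A)·(column of B):
AB[1,1] = (2)(-3) + (-3)(3) = -15
AB[1,2] = (2)(-2) + (-3)(-1) = -1
AB[1,3] = (2)(1) + (-3)(-3) = 11
AB[2,1] = (2)(-3) + (-2)(3) = -12
AB[2,2] = (2)(-2) + (-2)(-1) = -2
AB[2,3] = (2)(1) + (-2)(-3) = 8
AB[3,1] = (-3)(-3) + (-1)(3) = 6
AB[3,2] = (-3)(-2) + (-1)(-1) = 7
AB[3,3] = (-3)(1) + (-1)(-3) = 0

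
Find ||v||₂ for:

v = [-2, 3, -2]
4.123

||v||₂ = √((-2)² + (3)² + (-2)²) = √17 = 4.123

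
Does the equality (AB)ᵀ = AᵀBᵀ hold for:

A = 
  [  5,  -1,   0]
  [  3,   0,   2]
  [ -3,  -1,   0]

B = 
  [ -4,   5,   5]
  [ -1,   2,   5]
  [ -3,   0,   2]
No

(AB)ᵀ = 
  [-19, -18,  13]
  [ 23,  15, -17]
  [ 20,  19, -20]

AᵀBᵀ = 
  [-20, -14, -21]
  [ -1,  -4,   1]
  [ 10,   4,   0]

The two matrices differ, so (AB)ᵀ ≠ AᵀBᵀ in general. The correct identity is (AB)ᵀ = BᵀAᵀ.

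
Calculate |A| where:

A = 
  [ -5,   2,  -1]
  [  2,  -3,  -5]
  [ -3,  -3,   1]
131

Cofactor expansion along row 1:
det(A) = (-5)·((-3)(1) - (-5)(-3)) - (2)·((2)(1) - (-5)(-3)) + (-1)·((2)(-3) - (-3)(-3))
  = (-5)(-18) - (2)(-13) + (-1)(-15)
  = 131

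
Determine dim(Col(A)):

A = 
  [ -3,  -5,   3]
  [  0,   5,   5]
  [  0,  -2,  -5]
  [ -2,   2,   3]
Row reduce:
R4 → R4 - (2/3)·R1
R3 → R3 + (2/5)·R2
R4 → R4 - (16/15)·R2
R4 → R4 - (13/9)·R3
REF = 
  [ -3,  -5,   3]
  [  0,   5,   5]
  [  0,   0,  -3]
  [  0,   0,   0]
Pivot columns: 1, 2, 3 → 3 pivots.
dim(Col(A)) = number of pivot columns = 3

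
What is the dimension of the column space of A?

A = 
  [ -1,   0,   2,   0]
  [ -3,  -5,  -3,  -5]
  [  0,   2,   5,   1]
dim(Col(A)) = 3

Row reduce:
R2 → R2 - (3)·R1
R3 → R3 + (2/5)·R2
REF = 
  [ -1,   0,   2,   0]
  [  0,  -5,  -9,  -5]
  [  0,   0, 7/5,  -1]
Pivot columns: 1, 2, 3 → 3 pivots.
dim(Col(A)) = number of pivot columns = 3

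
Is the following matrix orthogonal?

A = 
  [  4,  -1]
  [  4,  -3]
No

AᵀA = 
  [ 32, -16]
  [-16,  10]
≠ I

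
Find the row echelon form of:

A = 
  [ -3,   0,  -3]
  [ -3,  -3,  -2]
Row operations:
R2 → R2 - (1)·R1

Resulting echelon form:
REF = 
  [ -3,   0,  -3]
  [  0,  -3,   1]

Rank = 2 (number of non-zero pivot rows).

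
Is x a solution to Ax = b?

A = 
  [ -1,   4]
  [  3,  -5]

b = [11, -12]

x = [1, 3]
Yes

Ax = [11, -12] = b ✓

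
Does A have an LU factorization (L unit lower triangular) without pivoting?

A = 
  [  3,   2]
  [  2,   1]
Yes.
A[1,1] = 3 ≠ 0, so Gaussian elimination proceeds without a row swap: multiplier ℓ₂₁ = (2)/(3) = 2/3, and U[2,2] = 1 - (2/3)(2) = -1/3.
L = 
  [  1,   0]
  [2/3,   1]
U = 
  [   3,    2]
  [   0, -1/3]
Check row 2 of LU: [(2/3)(3), (2/3)(2) + (-1/3)] = [2, 1] = row 2 of A ✓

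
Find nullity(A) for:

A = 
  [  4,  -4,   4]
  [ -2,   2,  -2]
nullity(A) = 2

Row reduce:
R2 → R2 + (1/2)·R1
REF = 
  [  4,  -4,   4]
  [  0,   0,   0]
Pivot columns: 1 → 1 pivot.
rank(A) = 1, so nullity(A) = 3 - 1 = 2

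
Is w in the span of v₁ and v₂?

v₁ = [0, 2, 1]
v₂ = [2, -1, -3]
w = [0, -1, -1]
No

Form the augmented matrix and row-reduce:
[v₁|v₂|w] = 
  [  0,   2,   0]
  [  2,  -1,  -1]
  [  1,  -3,  -1]
Swap R1 ↔ R2
R3 → R3 - (1/2)·R1
R3 → R3 + (5/4)·R2
REF = 
  [   2,   -1,   -1]
  [   0,    2,    0]
  [   0,    0, -1/2]

Row 3 reads [0 0 | -1/2], i.e. 0 = -1/2, so the system is inconsistent and w ∉ span{v₁, v₂}.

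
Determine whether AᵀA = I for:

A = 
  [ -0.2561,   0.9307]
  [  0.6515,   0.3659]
No

AᵀA = 
  [  0.4900,   0]
  [  0,   1.0001]
≠ I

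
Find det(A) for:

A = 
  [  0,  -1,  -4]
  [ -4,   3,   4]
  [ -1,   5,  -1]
76

Cofactor expansion along row 1:
det(A) = (0)·((3)(-1) - (4)(5)) - (-1)·((-4)(-1) - (4)(-1)) + (-4)·((-4)(5) - (3)(-1))
  = (0)(-23) - (-1)(8) + (-4)(-17)
  = 76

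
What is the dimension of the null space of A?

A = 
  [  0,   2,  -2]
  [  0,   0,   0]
nullity(A) = 2

Row reduce:
(no row operations needed)
REF = 
  [  0,   2,  -2]
  [  0,   0,   0]
Pivot columns: 2 → 1 pivot.
rank(A) = 1, so nullity(A) = 3 - 1 = 2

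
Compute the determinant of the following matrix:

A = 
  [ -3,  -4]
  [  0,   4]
For a 2×2 matrix, det = ad - bc = (-3)(4) - (-4)(0) = -12

det(A) = -12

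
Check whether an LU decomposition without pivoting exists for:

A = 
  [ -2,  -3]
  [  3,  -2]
Yes.
A[1,1] = -2 ≠ 0, so Gaussian elimination proceeds without a row swap: multiplier ℓ₂₁ = (3)/(-2) = -3/2, and U[2,2] = -2 - (-3/2)(-3) = -13/2.
L = 
  [   1,    0]
  [-3/2,    1]
U = 
  [   -2,    -3]
  [    0, -13/2]
Check row 2 of LU: [(-3/2)(-2), (-3/2)(-3) + (-13/2)] = [3, -2] = row 2 of A ✓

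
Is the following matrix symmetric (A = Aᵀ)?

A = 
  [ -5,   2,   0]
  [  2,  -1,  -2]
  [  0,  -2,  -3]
Yes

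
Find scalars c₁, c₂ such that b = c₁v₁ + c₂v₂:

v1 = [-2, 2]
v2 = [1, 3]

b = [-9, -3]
c1 = 3, c2 = -3

b = 3·v1 + -3·v2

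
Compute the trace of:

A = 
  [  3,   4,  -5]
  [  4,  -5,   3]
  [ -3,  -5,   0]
-2

tr(A) = 3 + -5 + 0 = -2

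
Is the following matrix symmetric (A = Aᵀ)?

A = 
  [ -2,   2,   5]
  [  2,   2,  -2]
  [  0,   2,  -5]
No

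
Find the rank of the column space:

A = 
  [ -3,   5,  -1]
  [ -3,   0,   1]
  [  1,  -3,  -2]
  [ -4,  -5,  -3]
dim(Col(A)) = 3

Row reduce:
R2 → R2 - (1)·R1
R3 → R3 + (1/3)·R1
R4 → R4 - (4/3)·R1
R3 → R3 - (4/15)·R2
R4 → R4 - (7/3)·R2
R4 → R4 - (95/43)·R3
REF = 
  [    -3,      5,     -1]
  [     0,     -5,      2]
  [     0,      0, -43/15]
  [     0,      0,      0]
Pivot columns: 1, 2, 3 → 3 pivots.
dim(Col(A)) = number of pivot columns = 3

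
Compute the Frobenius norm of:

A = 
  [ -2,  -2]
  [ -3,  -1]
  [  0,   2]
||A||_F = 4.69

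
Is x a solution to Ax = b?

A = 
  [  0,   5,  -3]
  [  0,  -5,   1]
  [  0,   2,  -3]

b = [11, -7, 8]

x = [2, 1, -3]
No

Ax = [14, -8, 11] ≠ b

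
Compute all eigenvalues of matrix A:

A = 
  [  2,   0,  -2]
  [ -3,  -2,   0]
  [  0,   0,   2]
Characteristic polynomial: det(λI - A) = λ³ - 2λ² - 4λ + 8
Testing integer divisors of the constant term: p(-2) = 0, so (λ + 2) is a factor:
p(λ) = (λ + 2)(λ² - 4λ + 4)
λ² - 4λ + 4 = (λ - 2)²

λ = -2, 2, 2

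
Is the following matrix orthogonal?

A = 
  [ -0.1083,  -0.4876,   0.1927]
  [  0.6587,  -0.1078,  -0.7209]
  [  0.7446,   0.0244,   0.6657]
No

AᵀA = 
  [  1,   0,   0]
  [  0,   0.2500,   0]
  [  0,   0,   1]
≠ I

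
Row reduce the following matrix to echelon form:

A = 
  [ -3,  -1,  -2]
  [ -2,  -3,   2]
Row operations:
R2 → R2 - (2/3)·R1

Resulting echelon form:
REF = 
  [  -3,   -1,   -2]
  [   0, -7/3, 10/3]

Rank = 2 (number of non-zero pivot rows).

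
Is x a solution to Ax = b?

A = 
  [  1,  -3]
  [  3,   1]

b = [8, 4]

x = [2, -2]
Yes

Ax = [8, 4] = b ✓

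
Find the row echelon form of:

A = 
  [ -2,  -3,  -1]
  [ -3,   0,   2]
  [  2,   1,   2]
Row operations:
R2 → R2 - (3/2)·R1
R3 → R3 + (1)·R1
R3 → R3 + (4/9)·R2

Resulting echelon form:
REF = 
  [  -2,   -3,   -1]
  [   0,  9/2,  7/2]
  [   0,    0, 23/9]

Rank = 3 (number of non-zero pivot rows).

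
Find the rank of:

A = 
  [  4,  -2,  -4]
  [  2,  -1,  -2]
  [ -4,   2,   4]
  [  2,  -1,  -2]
Row reduce:
R2 → R2 - (1/2)·R1
R3 → R3 + (1)·R1
R4 → R4 - (1/2)·R1
REF = 
  [  4,  -2,  -4]
  [  0,   0,   0]
  [  0,   0,   0]
  [  0,   0,   0]
Pivot columns: 1 → 1 pivot.

rank(A) = 1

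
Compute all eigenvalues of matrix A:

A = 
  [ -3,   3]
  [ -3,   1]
tr(A) = -2, det(A) = 6
Characteristic polynomial: λ² - tr(A)λ + det(A) = λ² + 2λ + 6
λ² + 2λ + 6 = 0  ⇒  λ = (-2 ± √((2)² - 4·(6)))/2 = (-2 ± √(-20))/2
  = -1 + i√5,  -1 - i√5

λ = -1 + i√5, -1 - i√5  (≈ -1 + 2.236i, -1 - 2.236i)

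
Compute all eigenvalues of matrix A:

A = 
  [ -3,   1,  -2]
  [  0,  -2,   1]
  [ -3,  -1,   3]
Characteristic polynomial: det(λI - A) = λ³ + 2λ² - 14λ - 24
Testing integer divisors of the constant term: p(-4) = 0, so (λ + 4) is a factor:
p(λ) = (λ + 4)(λ² - 2λ - 6)
λ² - 2λ - 6 = 0  ⇒  λ = (2 ± √((-2)² - 4·(-6)))/2 = (2 ± √(28))/2
  = 1 + √7,  1 - √7

λ = -4, 1 + √7, 1 - √7  (≈ -4, 3.646, -1.646)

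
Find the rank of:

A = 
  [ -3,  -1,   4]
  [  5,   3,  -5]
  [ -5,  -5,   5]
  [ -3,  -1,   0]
rank(A) = 3

Row reduce:
R2 → R2 + (5/3)·R1
R3 → R3 - (5/3)·R1
R4 → R4 - (1)·R1
R3 → R3 + (5/2)·R2
R4 → R4 + (8/5)·R3
REF = 
  [ -3,  -1,   4]
  [  0, 4/3, 5/3]
  [  0,   0, 5/2]
  [  0,   0,   0]
Pivot columns: 1, 2, 3 → 3 pivots.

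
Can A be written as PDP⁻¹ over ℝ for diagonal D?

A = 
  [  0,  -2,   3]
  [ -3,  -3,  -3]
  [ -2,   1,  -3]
No

Characteristic polynomial: det(λI - A) = λ³ + 6λ² + 12λ + 21
By the rational root theorem any rational root is an integer dividing 21; none of those is a root, so p(λ) has no rational roots and hence (being an irreducible cubic) no repeated roots.
Discriminant of the cubic: Δ = -4563
Δ < 0 ⇒ one real eigenvalue and a complex-conjugate pair: λ ≈ -4.351, -0.8243 + 2.036i, -0.8243 - 2.036i
Has complex eigenvalues (not diagonalizable over ℝ).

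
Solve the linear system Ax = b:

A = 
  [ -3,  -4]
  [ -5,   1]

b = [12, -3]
x = [0, -3]

Row reduce the augmented matrix [A|b]:
R2 → R2 - (5/3)·R1
REF = 
  [  -3,   -4,   12]
  [   0, 23/3,  -23]

Back-substitution:
x₂ = (-23) / (23/3) = -3
x₁ = (12 - (-4)(-3)) / (-3) = 0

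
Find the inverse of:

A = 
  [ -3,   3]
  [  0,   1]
det(A) = (-3)(1) - (3)(0) = -3
For a 2×2 matrix, A⁻¹ = (1/det(A)) · [[d, -b], [-c, a]]
    = (-1/3) · [[1, -3], [0, -3]]

A⁻¹ = 
  [-1/3,    1]
  [   0,    1]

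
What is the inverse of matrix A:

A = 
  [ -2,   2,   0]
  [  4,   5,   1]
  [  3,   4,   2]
det(A) = (-2)·((5)(2) - (1)(4)) - (2)·((4)(2) - (1)(3)) + (0)·((4)(4) - (5)(3))
  = (-2)(6) - (2)(5) + (0)(1)
  = -22
det(A) = -22 ≠ 0, so A is invertible.

Cofactors Cᵢⱼ = (-1)ⁱ⁺ʲ·Mᵢⱼ:
C = 
  [  6,  -5,   1]
  [ -4,  -4,  14]
  [  2,   2, -18]

adj(A) = Cᵀ:
adj(A) = 
  [  6,  -4,   2]
  [ -5,  -4,   2]
  [  1,  14, -18]

A⁻¹ = (-1/22) · adj(A):
A⁻¹ = 
  [-3/11,  2/11, -1/11]
  [ 5/22,  2/11, -1/11]
  [-1/22, -7/11,  9/11]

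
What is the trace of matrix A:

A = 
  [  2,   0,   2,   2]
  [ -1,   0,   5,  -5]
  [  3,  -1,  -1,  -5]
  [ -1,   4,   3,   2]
3

tr(A) = 2 + 0 + -1 + 2 = 3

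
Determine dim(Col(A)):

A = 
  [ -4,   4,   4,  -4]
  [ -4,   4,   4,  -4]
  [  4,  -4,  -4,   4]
Row reduce:
R2 → R2 - (1)·R1
R3 → R3 + (1)·R1
REF = 
  [ -4,   4,   4,  -4]
  [  0,   0,   0,   0]
  [  0,   0,   0,   0]
Pivot columns: 1 → 1 pivot.
dim(Col(A)) = number of pivot columns = 1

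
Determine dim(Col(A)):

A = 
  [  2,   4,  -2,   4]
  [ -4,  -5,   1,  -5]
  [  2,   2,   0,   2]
dim(Col(A)) = 2

Row reduce:
R2 → R2 + (2)·R1
R3 → R3 - (1)·R1
R3 → R3 + (2/3)·R2
REF = 
  [  2,   4,  -2,   4]
  [  0,   3,  -3,   3]
  [  0,   0,   0,   0]
Pivot columns: 1, 2 → 2 pivots.
dim(Col(A)) = number of pivot columns = 2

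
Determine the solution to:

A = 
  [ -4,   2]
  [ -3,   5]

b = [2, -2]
x = [-1, -1]

Row reduce the augmented matrix [A|b]:
R2 → R2 - (3/4)·R1
REF = 
  [  -4,    2,    2]
  [   0,  7/2, -7/2]

Back-substitution:
x₂ = (-7/2) / (7/2) = -1
x₁ = (2 - (2)(-1)) / (-4) = -1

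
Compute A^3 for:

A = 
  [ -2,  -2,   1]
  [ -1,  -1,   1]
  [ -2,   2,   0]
A^3 = 
  [ -8, -24,  12]
  [ -3, -11,   6]
  [ -6,  -6,   4]

A² = A·A:
A²[1,1] = (-2)(-2) + (-2)(-1) + (1)(-2) = 4
A²[1,2] = (-2)(-2) + (-2)(-1) + (1)(2) = 8
A²[1,3] = (-2)(1) + (-2)(1) + (1)(0) = -4
A²[2,1] = (-1)(-2) + (-1)(-1) + (1)(-2) = 1
A²[2,2] = (-1)(-2) + (-1)(-1) + (1)(2) = 5
A²[2,3] = (-1)(1) + (-1)(1) + (1)(0) = -2
A²[3,1] = (-2)(-2) + (2)(-1) + (0)(-2) = 2
A²[3,2] = (-2)(-2) + (2)(-1) + (0)(2) = 2
A²[3,3] = (-2)(1) + (2)(1) + (0)(0) = 0
A² = 
  [  4,   8,  -4]
  [  1,   5,  -2]
  [  2,   2,   0]

A^3 = A^2·A:
A^3[1,1] = (4)(-2) + (8)(-1) + (-4)(-2) = -8
A^3[1,2] = (4)(-2) + (8)(-1) + (-4)(2) = -24
A^3[1,3] = (4)(1) + (8)(1) + (-4)(0) = 12
A^3[2,1] = (1)(-2) + (5)(-1) + (-2)(-2) = -3
A^3[2,2] = (1)(-2) + (5)(-1) + (-2)(2) = -11
A^3[2,3] = (1)(1) + (5)(1) + (-2)(0) = 6
A^3[3,1] = (2)(-2) + (2)(-1) + (0)(-2) = -6
A^3[3,2] = (2)(-2) + (2)(-1) + (0)(2) = -6
A^3[3,3] = (2)(1) + (2)(1) + (0)(0) = 4
A^3 = 
  [ -8, -24,  12]
  [ -3, -11,   6]
  [ -6,  -6,   4]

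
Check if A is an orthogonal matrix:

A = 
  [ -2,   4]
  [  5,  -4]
No

AᵀA = 
  [ 29, -28]
  [-28,  32]
≠ I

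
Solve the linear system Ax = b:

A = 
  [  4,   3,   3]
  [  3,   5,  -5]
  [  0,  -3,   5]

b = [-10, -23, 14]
x = [-1, -3, 1]

Row reduce the augmented matrix [A|b]:
R2 → R2 - (3/4)·R1
R3 → R3 + (12/11)·R2
REF = 
  [     4,      3,      3,    -10]
  [     0,   11/4,  -29/4,  -31/2]
  [     0,      0, -32/11, -32/11]

Back-substitution:
x₃ = (-32/11) / (-32/11) = 1
x₂ = (-31/2 - (-29/4)(1)) / (11/4) = -3
x₁ = (-10 - (3)(-3) - (3)(1)) / 4 = -1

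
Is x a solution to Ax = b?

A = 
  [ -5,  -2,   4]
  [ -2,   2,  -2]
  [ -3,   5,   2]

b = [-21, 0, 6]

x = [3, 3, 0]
Yes

Ax = [-21, 0, 6] = b ✓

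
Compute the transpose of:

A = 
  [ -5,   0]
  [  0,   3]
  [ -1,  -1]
Aᵀ = 
  [ -5,   0,  -1]
  [  0,   3,  -1]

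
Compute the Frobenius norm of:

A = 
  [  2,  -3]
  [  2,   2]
||A||_F = 4.583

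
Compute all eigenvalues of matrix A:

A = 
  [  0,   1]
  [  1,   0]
tr(A) = 0, det(A) = -1
Characteristic polynomial: λ² - tr(A)λ + det(A) = λ² - 1
λ² - 1 = (λ + 1)(λ - 1)

λ = 1, -1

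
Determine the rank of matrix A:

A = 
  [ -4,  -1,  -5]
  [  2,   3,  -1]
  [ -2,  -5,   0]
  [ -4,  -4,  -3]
rank(A) = 3

Row reduce:
R2 → R2 + (1/2)·R1
R3 → R3 - (1/2)·R1
R4 → R4 - (1)·R1
R3 → R3 + (9/5)·R2
R4 → R4 + (6/5)·R2
R4 → R4 - (11/19)·R3
REF = 
  [   -4,    -1,    -5]
  [    0,   5/2,  -7/2]
  [    0,     0, -19/5]
  [    0,     0,     0]
Pivot columns: 1, 2, 3 → 3 pivots.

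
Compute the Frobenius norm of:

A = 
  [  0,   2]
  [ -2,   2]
||A||_F = 3.464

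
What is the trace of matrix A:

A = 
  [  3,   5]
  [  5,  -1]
2

tr(A) = 3 + -1 = 2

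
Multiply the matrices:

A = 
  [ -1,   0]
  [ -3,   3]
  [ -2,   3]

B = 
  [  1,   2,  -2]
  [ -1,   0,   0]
A is 3×2 and B is 2×3, so AB is 3×3. Each entry is (row of A)·(column of B):
AB[1,1] = (-1)(1) + (0)(-1) = -1
AB[1,2] = (-1)(2) + (0)(0) = -2
AB[1,3] = (-1)(-2) + (0)(0) = 2
AB[2,1] = (-3)(1) + (3)(-1) = -6
AB[2,2] = (-3)(2) + (3)(0) = -6
AB[2,3] = (-3)(-2) + (3)(0) = 6
AB[3,1] = (-2)(1) + (3)(-1) = -5
AB[3,2] = (-2)(2) + (3)(0) = -4
AB[3,3] = (-2)(-2) + (3)(0) = 4

AB = 
  [ -1,  -2,   2]
  [ -6,  -6,   6]
  [ -5,  -4,   4]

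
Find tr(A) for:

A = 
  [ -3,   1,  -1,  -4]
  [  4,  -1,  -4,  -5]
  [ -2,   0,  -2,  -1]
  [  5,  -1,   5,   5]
-1

tr(A) = -3 + -1 + -2 + 5 = -1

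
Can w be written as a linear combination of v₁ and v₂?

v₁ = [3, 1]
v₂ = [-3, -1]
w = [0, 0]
Yes

Form the augmented matrix and row-reduce:
[v₁|v₂|w] = 
  [  3,  -3,   0]
  [  1,  -1,   0]
R2 → R2 - (1/3)·R1
REF = 
  [  3,  -3,   0]
  [  0,   0,   0]

No row of the form [0 0 | nonzero], so the system is consistent. Back-substitution gives c₁ = 0, c₂ = 0: w = (0)·v₁ + (0)·v₂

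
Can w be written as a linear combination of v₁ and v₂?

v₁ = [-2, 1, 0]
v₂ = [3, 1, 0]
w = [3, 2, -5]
No

Form the augmented matrix and row-reduce:
[v₁|v₂|w] = 
  [ -2,   3,   3]
  [  1,   1,   2]
  [  0,   0,  -5]
R2 → R2 + (1/2)·R1
REF = 
  [ -2,   3,   3]
  [  0, 5/2, 7/2]
  [  0,   0,  -5]

Row 3 reads [0 0 | -5], i.e. 0 = -5, so the system is inconsistent and w ∉ span{v₁, v₂}.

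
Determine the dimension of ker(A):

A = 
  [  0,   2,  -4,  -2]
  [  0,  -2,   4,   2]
nullity(A) = 3

Row reduce:
R2 → R2 + (1)·R1
REF = 
  [  0,   2,  -4,  -2]
  [  0,   0,   0,   0]
Pivot columns: 2 → 1 pivot.
rank(A) = 1, so nullity(A) = 4 - 1 = 3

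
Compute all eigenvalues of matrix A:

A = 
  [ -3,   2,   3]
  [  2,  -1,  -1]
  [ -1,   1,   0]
λ = -2, -1 + √2, -1 - √2  (≈ -2, 0.4142, -2.414)

Characteristic polynomial: det(λI - A) = λ³ + 4λ² + 3λ - 2
Testing integer divisors of the constant term: p(-2) = 0, so (λ + 2) is a factor:
p(λ) = (λ + 2)(λ² + 2λ - 1)
λ² + 2λ - 1 = 0  ⇒  λ = (-2 ± √((2)² - 4·(-1)))/2 = (-2 ± √(8))/2
  = -1 + √2,  -1 - √2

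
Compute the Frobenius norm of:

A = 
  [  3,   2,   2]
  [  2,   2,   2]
||A||_F = 5.385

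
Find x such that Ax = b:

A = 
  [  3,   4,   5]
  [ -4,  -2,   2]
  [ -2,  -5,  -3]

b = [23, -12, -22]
Row reduce the augmented matrix [A|b]:
R2 → R2 + (4/3)·R1
R3 → R3 + (2/3)·R1
R3 → R3 + (7/10)·R2
REF = 
  [   3,    4,    5,   23]
  [   0, 10/3, 26/3, 56/3]
  [   0,    0, 32/5, 32/5]

Back-substitution:
x₃ = (32/5) / (32/5) = 1
x₂ = (56/3 - (26/3)(1)) / (10/3) = 3
x₁ = (23 - (4)(3) - (5)(1)) / 3 = 2

x = [2, 3, 1]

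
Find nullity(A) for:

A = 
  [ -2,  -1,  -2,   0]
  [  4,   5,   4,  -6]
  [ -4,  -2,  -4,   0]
nullity(A) = 2

Row reduce:
R2 → R2 + (2)·R1
R3 → R3 - (2)·R1
REF = 
  [ -2,  -1,  -2,   0]
  [  0,   3,   0,  -6]
  [  0,   0,   0,   0]
Pivot columns: 1, 2 → 2 pivots.
rank(A) = 2, so nullity(A) = 4 - 2 = 2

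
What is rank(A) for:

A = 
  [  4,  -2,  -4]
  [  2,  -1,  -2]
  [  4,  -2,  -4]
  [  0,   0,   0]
rank(A) = 1

Row reduce:
R2 → R2 - (1/2)·R1
R3 → R3 - (1)·R1
REF = 
  [  4,  -2,  -4]
  [  0,   0,   0]
  [  0,   0,   0]
  [  0,   0,   0]
Pivot columns: 1 → 1 pivot.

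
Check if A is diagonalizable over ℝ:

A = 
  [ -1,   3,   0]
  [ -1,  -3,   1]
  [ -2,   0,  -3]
No

Characteristic polynomial: det(λI - A) = λ³ + 7λ² + 18λ + 24
Testing integer divisors of the constant term: p(-4) = 0, so (λ + 4) is a factor:
p(λ) = (λ + 4)(λ² + 3λ + 6)
λ² + 3λ + 6 = 0  ⇒  λ = (-3 ± √((3)² - 4·(6)))/2 = (-3 ± √(-15))/2
  = (-3 + i√15)/2,  (-3 - i√15)/2
Eigenvalues: -4, (-3 + i√15)/2, (-3 - i√15)/2  (≈ -4, -1.5 + 1.936i, -1.5 - 1.936i)
Has complex eigenvalues (not diagonalizable over ℝ).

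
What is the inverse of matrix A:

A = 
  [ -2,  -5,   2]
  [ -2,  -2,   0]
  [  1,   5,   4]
det(A) = (-2)·((-2)(4) - (0)(5)) - (-5)·((-2)(4) - (0)(1)) + (2)·((-2)(5) - (-2)(1))
  = (-2)(-8) - (-5)(-8) + (2)(-8)
  = -40
det(A) = -40 ≠ 0, so A is invertible.

Cofactors Cᵢⱼ = (-1)ⁱ⁺ʲ·Mᵢⱼ:
C = 
  [ -8,   8,  -8]
  [ 30, -10,   5]
  [  4,  -4,  -6]

adj(A) = Cᵀ:
adj(A) = 
  [ -8,  30,   4]
  [  8, -10,  -4]
  [ -8,   5,  -6]

A⁻¹ = (-1/40) · adj(A):
A⁻¹ = 
  [  1/5,  -3/4, -1/10]
  [ -1/5,   1/4,  1/10]
  [  1/5,  -1/8,  3/20]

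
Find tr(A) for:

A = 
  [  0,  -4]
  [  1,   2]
2

tr(A) = 0 + 2 = 2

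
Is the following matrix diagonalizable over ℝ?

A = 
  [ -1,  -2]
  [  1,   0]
No

tr(A) = -1, det(A) = 2
Characteristic polynomial: λ² - tr(A)λ + det(A) = λ² + λ + 2
λ² + λ + 2 = 0  ⇒  λ = (-1 ± √((1)² - 4·(2)))/2 = (-1 ± √(-7))/2
  = (-1 + i√7)/2,  (-1 - i√7)/2
Eigenvalues: (-1 + i√7)/2, (-1 - i√7)/2  (≈ -0.5 + 1.323i, -0.5 - 1.323i)
Has complex eigenvalues (not diagonalizable over ℝ).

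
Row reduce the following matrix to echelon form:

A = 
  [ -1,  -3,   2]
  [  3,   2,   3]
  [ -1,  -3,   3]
Row operations:
R2 → R2 + (3)·R1
R3 → R3 - (1)·R1

Resulting echelon form:
REF = 
  [ -1,  -3,   2]
  [  0,  -7,   9]
  [  0,   0,   1]

Rank = 3 (number of non-zero pivot rows).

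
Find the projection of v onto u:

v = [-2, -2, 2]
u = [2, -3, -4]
proj_u(v) = [-12/29, 18/29, 24/29]

v·u = (-2)(2) + (-2)(-3) + (2)(-4) = -6
u·u = (2)² + (-3)² + (-4)² = 29
proj_u(v) = (v·u / u·u) × u = (-6/29) × u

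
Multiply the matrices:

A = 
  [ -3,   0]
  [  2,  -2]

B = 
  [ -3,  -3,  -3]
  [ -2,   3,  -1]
A is 2×2 and B is 2×3, so AB is 2×3. Each entry is (row of A)·(column of B):
AB[1,1] = (-3)(-3) + (0)(-2) = 9
AB[1,2] = (-3)(-3) + (0)(3) = 9
AB[1,3] = (-3)(-3) + (0)(-1) = 9
AB[2,1] = (2)(-3) + (-2)(-2) = -2
AB[2,2] = (2)(-3) + (-2)(3) = -12
AB[2,3] = (2)(-3) + (-2)(-1) = -4

AB = 
  [  9,   9,   9]
  [ -2, -12,  -4]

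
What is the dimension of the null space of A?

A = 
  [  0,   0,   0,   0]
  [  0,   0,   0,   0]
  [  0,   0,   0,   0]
nullity(A) = 4

Row reduce:
(no row operations needed)
REF = 
  [  0,   0,   0,   0]
  [  0,   0,   0,   0]
  [  0,   0,   0,   0]
Pivot columns: none → 0 pivots.
rank(A) = 0, so nullity(A) = 4 - 0 = 4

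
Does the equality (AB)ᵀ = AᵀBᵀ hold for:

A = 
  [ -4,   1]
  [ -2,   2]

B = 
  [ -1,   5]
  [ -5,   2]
No

(AB)ᵀ = 
  [ -1,  -8]
  [-18,  -6]

AᵀBᵀ = 
  [ -6,  16]
  [  9,  -1]

The two matrices differ, so (AB)ᵀ ≠ AᵀBᵀ in general. The correct identity is (AB)ᵀ = BᵀAᵀ.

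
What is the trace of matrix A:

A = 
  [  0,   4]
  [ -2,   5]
5

tr(A) = 0 + 5 = 5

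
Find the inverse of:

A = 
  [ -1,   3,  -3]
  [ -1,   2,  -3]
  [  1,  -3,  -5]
det(A) = (-1)·((2)(-5) - (-3)(-3)) - (3)·((-1)(-5) - (-3)(1)) + (-3)·((-1)(-3) - (2)(1))
  = (-1)(-19) - (3)(8) + (-3)(1)
  = -8
det(A) = -8 ≠ 0, so A is invertible.

Cofactors Cᵢⱼ = (-1)ⁱ⁺ʲ·Mᵢⱼ:
C = 
  [-19,  -8,   1]
  [ 24,   8,   0]
  [ -3,   0,   1]

adj(A) = Cᵀ:
adj(A) = 
  [-19,  24,  -3]
  [ -8,   8,   0]
  [  1,   0,   1]

A⁻¹ = (-1/8) · adj(A):
A⁻¹ = 
  [19/8,   -3,  3/8]
  [   1,   -1,    0]
  [-1/8,    0, -1/8]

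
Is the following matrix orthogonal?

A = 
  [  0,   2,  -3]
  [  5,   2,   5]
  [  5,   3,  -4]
No

AᵀA = 
  [ 50,  25,   5]
  [ 25,  17,  -8]
  [  5,  -8,  50]
≠ I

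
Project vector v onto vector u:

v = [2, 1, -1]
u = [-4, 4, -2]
v·u = (2)(-4) + (1)(4) + (-1)(-2) = -2
u·u = (-4)² + (4)² + (-2)² = 36
proj_u(v) = (v·u / u·u) × u = (-2/36) × u = (-1/18) × u

proj_u(v) = [2/9, -2/9, 1/9]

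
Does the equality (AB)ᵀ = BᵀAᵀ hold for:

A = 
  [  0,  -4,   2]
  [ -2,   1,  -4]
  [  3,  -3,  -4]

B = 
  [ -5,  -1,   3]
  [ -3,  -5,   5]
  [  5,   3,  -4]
Yes

(AB)ᵀ = 
  [ 22, -13, -26]
  [ 26, -15,   0]
  [-28,  15,  10]

BᵀAᵀ = 
  [ 22, -13, -26]
  [ 26, -15,   0]
  [-28,  15,  10]

Both sides are equal — this is the standard identity (AB)ᵀ = BᵀAᵀ, which holds for all A, B.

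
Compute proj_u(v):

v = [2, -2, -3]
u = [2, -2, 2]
proj_u(v) = [1/3, -1/3, 1/3]

v·u = (2)(2) + (-2)(-2) + (-3)(2) = 2
u·u = (2)² + (-2)² + (2)² = 12
proj_u(v) = (v·u / u·u) × u = (2/12) × u = (1/6) × u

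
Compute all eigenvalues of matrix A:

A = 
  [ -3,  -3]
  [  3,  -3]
tr(A) = -6, det(A) = 18
Characteristic polynomial: λ² - tr(A)λ + det(A) = λ² + 6λ + 18
λ² + 6λ + 18 = 0  ⇒  λ = (-6 ± √((6)² - 4·(18)))/2 = (-6 ± √(-36))/2
  = -3 + 3i,  -3 - 3i

λ = -3 + 3i, -3 - 3i  (≈ -3 + 3i, -3 - 3i)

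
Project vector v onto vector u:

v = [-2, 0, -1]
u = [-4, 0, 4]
v·u = (-2)(-4) + (0)(0) + (-1)(4) = 4
u·u = (-4)² + (0)² + (4)² = 32
proj_u(v) = (v·u / u·u) × u = (4/32) × u = (1/8) × u

proj_u(v) = [-1/2, 0, 1/2]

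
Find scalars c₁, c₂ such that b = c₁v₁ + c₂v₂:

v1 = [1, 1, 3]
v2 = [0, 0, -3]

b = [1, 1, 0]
c1 = 1, c2 = 1

b = 1·v1 + 1·v2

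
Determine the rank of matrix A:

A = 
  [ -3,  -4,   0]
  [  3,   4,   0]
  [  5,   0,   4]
Row reduce:
R2 → R2 + (1)·R1
R3 → R3 + (5/3)·R1
Swap R2 ↔ R3
REF = 
  [   -3,    -4,     0]
  [    0, -20/3,     4]
  [    0,     0,     0]
Pivot columns: 1, 2 → 2 pivots.

rank(A) = 2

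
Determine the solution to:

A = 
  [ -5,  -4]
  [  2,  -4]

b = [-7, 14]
x = [3, -2]

Row reduce the augmented matrix [A|b]:
R2 → R2 + (2/5)·R1
REF = 
  [   -5,    -4,    -7]
  [    0, -28/5,  56/5]

Back-substitution:
x₂ = (56/5) / (-28/5) = -2
x₁ = (-7 - (-4)(-2)) / (-5) = 3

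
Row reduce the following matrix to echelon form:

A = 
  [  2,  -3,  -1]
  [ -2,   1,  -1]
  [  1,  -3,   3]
Row operations:
R2 → R2 + (1)·R1
R3 → R3 - (1/2)·R1
R3 → R3 - (3/4)·R2

Resulting echelon form:
REF = 
  [  2,  -3,  -1]
  [  0,  -2,  -2]
  [  0,   0,   5]

Rank = 3 (number of non-zero pivot rows).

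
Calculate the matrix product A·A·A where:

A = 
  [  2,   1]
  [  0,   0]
A^3 = 
  [  8,   4]
  [  0,   0]

A² = A·A:
A²[1,1] = (2)(2) + (1)(0) = 4
A²[1,2] = (2)(1) + (1)(0) = 2
A²[2,1] = (0)(2) + (0)(0) = 0
A²[2,2] = (0)(1) + (0)(0) = 0
A² = 
  [  4,   2]
  [  0,   0]

A^3 = A^2·A:
A^3[1,1] = (4)(2) + (2)(0) = 8
A^3[1,2] = (4)(1) + (2)(0) = 4
A^3[2,1] = (0)(2) + (0)(0) = 0
A^3[2,2] = (0)(1) + (0)(0) = 0
A^3 = 
  [  8,   4]
  [  0,   0]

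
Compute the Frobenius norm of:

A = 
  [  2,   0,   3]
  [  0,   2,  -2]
||A||_F = 4.583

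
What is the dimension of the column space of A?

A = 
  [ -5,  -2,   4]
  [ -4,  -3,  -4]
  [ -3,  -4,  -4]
Row reduce:
R2 → R2 - (4/5)·R1
R3 → R3 - (3/5)·R1
R3 → R3 - (2)·R2
REF = 
  [   -5,    -2,     4]
  [    0,  -7/5, -36/5]
  [    0,     0,     8]
Pivot columns: 1, 2, 3 → 3 pivots.
dim(Col(A)) = number of pivot columns = 3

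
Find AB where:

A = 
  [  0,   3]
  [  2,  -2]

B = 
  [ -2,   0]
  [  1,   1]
A is 2×2 and B is 2×2, so AB is 2×2. Each entry is (row of A)·(column of B):
AB[1,1] = (0)(-2) + (3)(1) = 3
AB[1,2] = (0)(0) + (3)(1) = 3
AB[2,1] = (2)(-2) + (-2)(1) = -6
AB[2,2] = (2)(0) + (-2)(1) = -2

AB = 
  [  3,   3]
  [ -6,  -2]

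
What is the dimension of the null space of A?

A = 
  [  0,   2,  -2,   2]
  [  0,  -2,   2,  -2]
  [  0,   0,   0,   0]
nullity(A) = 3

Row reduce:
R2 → R2 + (1)·R1
REF = 
  [  0,   2,  -2,   2]
  [  0,   0,   0,   0]
  [  0,   0,   0,   0]
Pivot columns: 2 → 1 pivot.
rank(A) = 1, so nullity(A) = 4 - 1 = 3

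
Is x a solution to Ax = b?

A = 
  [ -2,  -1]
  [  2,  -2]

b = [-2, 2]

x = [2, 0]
No

Ax = [-4, 4] ≠ b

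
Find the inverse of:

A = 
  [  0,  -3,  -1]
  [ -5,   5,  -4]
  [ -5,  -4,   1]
det(A) = (0)·((5)(1) - (-4)(-4)) - (-3)·((-5)(1) - (-4)(-5)) + (-1)·((-5)(-4) - (5)(-5))
  = (0)(-11) - (-3)(-25) + (-1)(45)
  = -120
det(A) = -120 ≠ 0, so A is invertible.

Cofactors Cᵢⱼ = (-1)ⁱ⁺ʲ·Mᵢⱼ:
C = 
  [-11,  25,  45]
  [  7,  -5,  15]
  [ 17,   5, -15]

adj(A) = Cᵀ:
adj(A) = 
  [-11,   7,  17]
  [ 25,  -5,   5]
  [ 45,  15, -15]

A⁻¹ = (-1/120) · adj(A):
A⁻¹ = 
  [ 11/120,  -7/120, -17/120]
  [  -5/24,    1/24,   -1/24]
  [   -3/8,    -1/8,     1/8]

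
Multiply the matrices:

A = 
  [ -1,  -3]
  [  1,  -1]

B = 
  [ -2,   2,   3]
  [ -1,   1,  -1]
AB = 
  [  5,  -5,   0]
  [ -1,   1,   4]

A is 2×2 and B is 2×3, so AB is 2×3. Each entry is (row of A)·(column of B):
AB[1,1] = (-1)(-2) + (-3)(-1) = 5
AB[1,2] = (-1)(2) + (-3)(1) = -5
AB[1,3] = (-1)(3) + (-3)(-1) = 0
AB[2,1] = (1)(-2) + (-1)(-1) = -1
AB[2,2] = (1)(2) + (-1)(1) = 1
AB[2,3] = (1)(3) + (-1)(-1) = 4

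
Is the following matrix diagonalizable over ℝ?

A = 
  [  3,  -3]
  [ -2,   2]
Yes

tr(A) = 5, det(A) = 0
Characteristic polynomial: λ² - tr(A)λ + det(A) = λ² - 5λ
λ² - 5λ = λ(λ - 5)
Eigenvalues: 5, 0
λ=0: alg. mult. = 1, geom. mult. = 2 - rank(A - (0)I) = 2 - 1 = 1
λ=5: alg. mult. = 1, geom. mult. = 2 - rank(A - (5)I) = 2 - 1 = 1
Sum of geometric multiplicities equals n, so A has n independent eigenvectors.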